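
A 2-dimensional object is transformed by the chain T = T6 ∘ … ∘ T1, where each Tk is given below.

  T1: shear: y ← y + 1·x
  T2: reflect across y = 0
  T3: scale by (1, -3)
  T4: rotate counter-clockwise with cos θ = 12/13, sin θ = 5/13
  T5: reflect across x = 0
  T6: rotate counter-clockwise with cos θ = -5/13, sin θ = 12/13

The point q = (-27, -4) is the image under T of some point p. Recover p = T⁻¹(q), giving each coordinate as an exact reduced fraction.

p = (4, 5)

T1 = [1 0 0; 1 1 0; 0 0 1]
T2·T1 = [1 0 0; -1 -1 0; 0 0 1]
T3·…·T1 = [1 0 0; 3 3 0; 0 0 1]
T4·…·T1 = [-3/13 -15/13 0; 41/13 36/13 0; 0 0 1]
T5·…·T1 = [3/13 15/13 0; 41/13 36/13 0; 0 0 1]
T6·…·T1 = [-3 -3 0; -1 0 0; 0 0 1]
det M = -3; M⁻¹ = [0 -1 0; -1/3 1 0; 0 0 1]
M⁻¹ · (-27, -4)ᵀ = (4, 5)ᵀ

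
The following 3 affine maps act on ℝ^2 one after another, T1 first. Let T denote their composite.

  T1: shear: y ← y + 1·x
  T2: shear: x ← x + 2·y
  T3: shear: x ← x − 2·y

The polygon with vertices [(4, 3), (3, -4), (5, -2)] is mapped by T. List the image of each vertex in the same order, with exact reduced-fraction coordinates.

T1 shear: y ← y + 1·x: (4, 3) → (4, 7); (3, -4) → (3, -1); (5, -2) → (5, 3)
T2 shear: x ← x + 2·y: (4, 7) → (18, 7); (3, -1) → (1, -1); (5, 3) → (11, 3)
T3 shear: x ← x − 2·y: (18, 7) → (4, 7); (1, -1) → (3, -1); (11, 3) → (5, 3)

image vertices: (4, 7), (3, -1), (5, 3)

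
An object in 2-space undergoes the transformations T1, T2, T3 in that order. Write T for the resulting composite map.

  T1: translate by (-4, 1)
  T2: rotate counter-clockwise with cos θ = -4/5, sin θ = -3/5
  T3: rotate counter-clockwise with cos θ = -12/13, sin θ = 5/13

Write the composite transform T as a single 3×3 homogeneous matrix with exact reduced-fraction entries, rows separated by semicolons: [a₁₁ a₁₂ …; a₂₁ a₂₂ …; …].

T1 = [1 0 -4; 0 1 1; 0 0 1]
T2·T1 = [-4/5 3/5 19/5; -3/5 -4/5 8/5; 0 0 1]
T3·…·T1 = [63/65 -16/65 -268/65; 16/65 63/65 -1/65; 0 0 1]

T = [63/65 -16/65 -268/65; 16/65 63/65 -1/65; 0 0 1]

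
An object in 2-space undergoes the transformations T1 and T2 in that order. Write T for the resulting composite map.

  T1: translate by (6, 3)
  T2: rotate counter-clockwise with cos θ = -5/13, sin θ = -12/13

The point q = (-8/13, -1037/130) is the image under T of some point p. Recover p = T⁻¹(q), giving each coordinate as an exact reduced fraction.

p = (8/5, -1/2)

T1 = [1 0 6; 0 1 3; 0 0 1]
T2·T1 = [-5/13 12/13 6/13; -12/13 -5/13 -87/13; 0 0 1]
det M = 1; M⁻¹ = [-5/13 -12/13 -6; 12/13 -5/13 -3; 0 0 1]
M⁻¹ · (-8/13, -1037/130)ᵀ = (8/5, -1/2)ᵀ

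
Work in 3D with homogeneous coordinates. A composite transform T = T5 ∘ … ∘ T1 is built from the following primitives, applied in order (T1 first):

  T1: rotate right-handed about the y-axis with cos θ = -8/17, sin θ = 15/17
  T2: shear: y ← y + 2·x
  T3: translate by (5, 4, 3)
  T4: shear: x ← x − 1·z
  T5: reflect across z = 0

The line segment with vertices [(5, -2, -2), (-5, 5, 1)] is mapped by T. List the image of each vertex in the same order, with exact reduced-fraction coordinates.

image vertices: (23/17, -106/17, 8/17), (22/17, 263/17, -118/17)

T1 rotate right-handed about the y-axis with cos θ = -8/17, sin θ = 15/17: (5, -2, -2) → (-70/17, -2, -59/17); (-5, 5, 1) → (55/17, 5, 67/17)
T2 shear: y ← y + 2·x: (-70/17, -2, -59/17) → (-70/17, -174/17, -59/17); (55/17, 5, 67/17) → (55/17, 195/17, 67/17)
T3 translate by (5, 4, 3): (-70/17, -174/17, -59/17) → (15/17, -106/17, -8/17); (55/17, 195/17, 67/17) → (140/17, 263/17, 118/17)
T4 shear: x ← x − 1·z: (15/17, -106/17, -8/17) → (23/17, -106/17, -8/17); (140/17, 263/17, 118/17) → (22/17, 263/17, 118/17)
T5 reflect across z = 0: (23/17, -106/17, -8/17) → (23/17, -106/17, 8/17); (22/17, 263/17, 118/17) → (22/17, 263/17, -118/17)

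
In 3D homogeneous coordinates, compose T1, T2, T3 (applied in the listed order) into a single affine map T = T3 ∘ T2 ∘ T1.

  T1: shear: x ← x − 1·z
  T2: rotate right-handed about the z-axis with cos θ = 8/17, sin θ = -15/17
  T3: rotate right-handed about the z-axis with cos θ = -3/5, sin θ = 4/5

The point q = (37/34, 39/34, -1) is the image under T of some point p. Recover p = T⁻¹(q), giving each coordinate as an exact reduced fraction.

p = (1/2, -1/2, -1)

T1 = [1 0 -1 0; 0 1 0 0; 0 0 1 0; 0 0 0 1]
T2·T1 = [8/17 15/17 -8/17 0; -15/17 8/17 15/17 0; 0 0 1 0; 0 0 0 1]
T3·…·T1 = [36/85 -77/85 -36/85 0; 77/85 36/85 -77/85 0; 0 0 1 0; 0 0 0 1]
det M = 1; M⁻¹ = [36/85 77/85 1 0; -77/85 36/85 0 0; 0 0 1 0; 0 0 0 1]
M⁻¹ · (37/34, 39/34, -1)ᵀ = (1/2, -1/2, -1)ᵀ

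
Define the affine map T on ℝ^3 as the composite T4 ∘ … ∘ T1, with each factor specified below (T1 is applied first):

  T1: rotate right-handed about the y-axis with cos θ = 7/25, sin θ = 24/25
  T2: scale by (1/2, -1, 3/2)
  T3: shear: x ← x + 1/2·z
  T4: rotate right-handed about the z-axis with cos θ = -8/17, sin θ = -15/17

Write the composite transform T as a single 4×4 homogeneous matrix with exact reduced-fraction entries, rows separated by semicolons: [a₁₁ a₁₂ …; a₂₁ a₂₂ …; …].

T = [116/425 -15/17 -138/425 0; 87/170 8/17 -207/340 0; -36/25 0 21/50 0; 0 0 0 1]

T1 = [7/25 0 24/25 0; 0 1 0 0; -24/25 0 7/25 0; 0 0 0 1]
T2·T1 = [7/50 0 12/25 0; 0 -1 0 0; -36/25 0 21/50 0; 0 0 0 1]
T3·…·T1 = [-29/50 0 69/100 0; 0 -1 0 0; -36/25 0 21/50 0; 0 0 0 1]
T4·…·T1 = [116/425 -15/17 -138/425 0; 87/170 8/17 -207/340 0; -36/25 0 21/50 0; 0 0 0 1]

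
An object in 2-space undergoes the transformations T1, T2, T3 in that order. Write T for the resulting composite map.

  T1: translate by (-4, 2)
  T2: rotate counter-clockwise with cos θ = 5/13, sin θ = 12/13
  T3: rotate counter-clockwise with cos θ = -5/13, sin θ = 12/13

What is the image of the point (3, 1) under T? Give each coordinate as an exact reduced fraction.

T(p) = (1, -3)

T1 translate by (-4, 2): (3, 1) → (-1, 3)
T2 rotate counter-clockwise with cos θ = 5/13, sin θ = 12/13: (-1, 3) → (-41/13, 3/13)
T3 rotate counter-clockwise with cos θ = -5/13, sin θ = 12/13: (-41/13, 3/13) → (1, -3)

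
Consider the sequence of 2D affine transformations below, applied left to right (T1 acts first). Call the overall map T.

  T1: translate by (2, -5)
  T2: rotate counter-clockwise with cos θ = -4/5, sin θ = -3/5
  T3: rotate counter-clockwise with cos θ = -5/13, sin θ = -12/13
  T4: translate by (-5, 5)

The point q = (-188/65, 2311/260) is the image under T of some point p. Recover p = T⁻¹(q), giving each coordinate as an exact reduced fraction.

T1 = [1 0 2; 0 1 -5; 0 0 1]
T2·T1 = [-4/5 3/5 -23/5; -3/5 -4/5 14/5; 0 0 1]
T3·…·T1 = [-16/65 -63/65 283/65; 63/65 -16/65 206/65; 0 0 1]
T4·…·T1 = [-16/65 -63/65 -42/65; 63/65 -16/65 531/65; 0 0 1]
det M = 1; M⁻¹ = [-16/65 63/65 -105/13; -63/65 -16/65 18/13; 0 0 1]
M⁻¹ · (-188/65, 2311/260)ᵀ = (5/4, 2)ᵀ

p = (5/4, 2)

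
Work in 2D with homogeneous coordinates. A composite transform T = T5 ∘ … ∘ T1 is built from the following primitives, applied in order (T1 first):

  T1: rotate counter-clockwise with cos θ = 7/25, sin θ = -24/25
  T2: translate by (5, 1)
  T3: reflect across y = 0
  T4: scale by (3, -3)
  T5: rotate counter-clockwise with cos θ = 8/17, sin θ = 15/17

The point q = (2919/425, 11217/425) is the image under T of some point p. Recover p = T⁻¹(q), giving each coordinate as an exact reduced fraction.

T1 = [7/25 24/25 0; -24/25 7/25 0; 0 0 1]
T2·T1 = [7/25 24/25 5; -24/25 7/25 1; 0 0 1]
T3·…·T1 = [7/25 24/25 5; 24/25 -7/25 -1; 0 0 1]
T4·…·T1 = [21/25 72/25 15; -72/25 21/25 3; 0 0 1]
T5·…·T1 = [1248/425 261/425 75/17; -261/425 1248/425 249/17; 0 0 1]
det M = 9; M⁻¹ = [416/1275 -29/425 -11/25; 29/425 416/1275 -127/25; 0 0 1]
M⁻¹ · (2919/425, 11217/425)ᵀ = (0, 4)ᵀ

p = (0, 4)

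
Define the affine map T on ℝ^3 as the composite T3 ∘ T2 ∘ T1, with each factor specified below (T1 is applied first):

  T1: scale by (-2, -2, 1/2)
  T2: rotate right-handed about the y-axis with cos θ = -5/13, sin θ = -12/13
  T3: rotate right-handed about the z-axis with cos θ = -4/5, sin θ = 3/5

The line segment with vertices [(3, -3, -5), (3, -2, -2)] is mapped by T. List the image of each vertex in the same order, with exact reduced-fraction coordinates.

T1 scale by (-2, -2, 1/2): (3, -3, -5) → (-6, 6, -5/2); (3, -2, -2) → (-6, 4, -1)
T2 rotate right-handed about the y-axis with cos θ = -5/13, sin θ = -12/13: (-6, 6, -5/2) → (60/13, 6, -119/26); (-6, 4, -1) → (42/13, 4, -67/13)
T3 rotate right-handed about the z-axis with cos θ = -4/5, sin θ = 3/5: (60/13, 6, -119/26) → (-474/65, -132/65, -119/26); (42/13, 4, -67/13) → (-324/65, -82/65, -67/13)

image vertices: (-474/65, -132/65, -119/26), (-324/65, -82/65, -67/13)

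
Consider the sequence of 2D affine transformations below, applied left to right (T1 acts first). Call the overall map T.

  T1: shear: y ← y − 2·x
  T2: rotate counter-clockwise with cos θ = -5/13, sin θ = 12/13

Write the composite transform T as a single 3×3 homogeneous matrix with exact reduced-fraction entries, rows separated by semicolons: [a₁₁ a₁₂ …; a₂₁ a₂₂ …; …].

T1 = [1 0 0; -2 1 0; 0 0 1]
T2·T1 = [19/13 -12/13 0; 22/13 -5/13 0; 0 0 1]

T = [19/13 -12/13 0; 22/13 -5/13 0; 0 0 1]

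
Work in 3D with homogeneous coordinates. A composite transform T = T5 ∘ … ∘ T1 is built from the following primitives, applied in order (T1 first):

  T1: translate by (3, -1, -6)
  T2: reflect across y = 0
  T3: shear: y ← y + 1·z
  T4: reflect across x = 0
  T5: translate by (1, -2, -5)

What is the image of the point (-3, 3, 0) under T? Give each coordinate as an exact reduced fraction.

T(p) = (1, -10, -11)

T1 translate by (3, -1, -6): (-3, 3, 0) → (0, 2, -6)
T2 reflect across y = 0: (0, 2, -6) → (0, -2, -6)
T3 shear: y ← y + 1·z: (0, -2, -6) → (0, -8, -6)
T4 reflect across x = 0: (0, -8, -6) → (0, -8, -6)
T5 translate by (1, -2, -5): (0, -8, -6) → (1, -10, -11)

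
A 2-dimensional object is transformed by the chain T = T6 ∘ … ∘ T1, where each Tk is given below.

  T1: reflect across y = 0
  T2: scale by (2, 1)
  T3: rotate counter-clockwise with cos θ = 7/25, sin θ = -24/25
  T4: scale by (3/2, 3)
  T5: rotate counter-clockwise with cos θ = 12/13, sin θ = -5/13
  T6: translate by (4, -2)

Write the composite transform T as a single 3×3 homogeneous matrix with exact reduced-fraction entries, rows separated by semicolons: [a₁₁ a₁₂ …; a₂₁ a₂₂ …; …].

T = [-36/25 -537/325 4; -141/25 -72/325 -2; 0 0 1]

T1 = [1 0 0; 0 -1 0; 0 0 1]
T2·T1 = [2 0 0; 0 -1 0; 0 0 1]
T3·…·T1 = [14/25 -24/25 0; -48/25 -7/25 0; 0 0 1]
T4·…·T1 = [21/25 -36/25 0; -144/25 -21/25 0; 0 0 1]
T5·…·T1 = [-36/25 -537/325 0; -141/25 -72/325 0; 0 0 1]
T6·…·T1 = [-36/25 -537/325 4; -141/25 -72/325 -2; 0 0 1]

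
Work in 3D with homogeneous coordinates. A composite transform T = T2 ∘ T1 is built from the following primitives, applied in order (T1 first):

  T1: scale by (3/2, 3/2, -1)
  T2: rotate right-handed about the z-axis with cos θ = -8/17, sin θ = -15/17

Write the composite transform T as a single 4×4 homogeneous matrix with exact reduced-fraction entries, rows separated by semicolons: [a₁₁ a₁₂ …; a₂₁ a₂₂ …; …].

T = [-12/17 45/34 0 0; -45/34 -12/17 0 0; 0 0 -1 0; 0 0 0 1]

T1 = [3/2 0 0 0; 0 3/2 0 0; 0 0 -1 0; 0 0 0 1]
T2·T1 = [-12/17 45/34 0 0; -45/34 -12/17 0 0; 0 0 -1 0; 0 0 0 1]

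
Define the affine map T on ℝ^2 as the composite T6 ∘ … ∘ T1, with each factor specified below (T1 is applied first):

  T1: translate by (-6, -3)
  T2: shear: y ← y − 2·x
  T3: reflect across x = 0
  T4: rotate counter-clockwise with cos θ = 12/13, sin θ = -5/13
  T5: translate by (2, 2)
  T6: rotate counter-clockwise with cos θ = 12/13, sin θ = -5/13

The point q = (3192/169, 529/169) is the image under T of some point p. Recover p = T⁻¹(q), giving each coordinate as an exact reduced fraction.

T1 = [1 0 -6; 0 1 -3; 0 0 1]
T2·T1 = [1 0 -6; -2 1 9; 0 0 1]
T3·…·T1 = [-1 0 6; -2 1 9; 0 0 1]
T4·…·T1 = [-22/13 5/13 9; -19/13 12/13 6; 0 0 1]
T5·…·T1 = [-22/13 5/13 11; -19/13 12/13 8; 0 0 1]
T6·…·T1 = [-359/169 120/169 172/13; -118/169 119/169 41/13; 0 0 1]
det M = -1; M⁻¹ = [-119/169 120/169 92/13; -118/169 359/169 33/13; 0 0 1]
M⁻¹ · (3192/169, 529/169)ᵀ = (-4, -4)ᵀ

p = (-4, -4)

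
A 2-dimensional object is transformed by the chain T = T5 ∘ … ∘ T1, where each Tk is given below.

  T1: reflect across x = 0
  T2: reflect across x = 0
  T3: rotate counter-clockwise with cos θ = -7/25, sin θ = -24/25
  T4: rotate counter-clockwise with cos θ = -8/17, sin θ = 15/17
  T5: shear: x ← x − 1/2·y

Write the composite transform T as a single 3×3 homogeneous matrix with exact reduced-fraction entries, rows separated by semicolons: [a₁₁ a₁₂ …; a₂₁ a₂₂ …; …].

T1 = [-1 0 0; 0 1 0; 0 0 1]
T2·T1 = [1 0 0; 0 1 0; 0 0 1]
T3·…·T1 = [-7/25 24/25 0; -24/25 -7/25 0; 0 0 1]
T4·…·T1 = [416/425 -87/425 0; 87/425 416/425 0; 0 0 1]
T5·…·T1 = [149/170 -59/85 0; 87/425 416/425 0; 0 0 1]

T = [149/170 -59/85 0; 87/425 416/425 0; 0 0 1]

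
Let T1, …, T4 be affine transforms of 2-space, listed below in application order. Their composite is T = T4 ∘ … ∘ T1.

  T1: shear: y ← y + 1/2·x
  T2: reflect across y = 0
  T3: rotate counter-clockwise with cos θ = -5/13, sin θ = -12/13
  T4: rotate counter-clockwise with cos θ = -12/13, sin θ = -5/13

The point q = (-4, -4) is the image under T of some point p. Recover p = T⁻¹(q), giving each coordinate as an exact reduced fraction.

T1 = [1 0 0; 1/2 1 0; 0 0 1]
T2·T1 = [1 0 0; -1/2 -1 0; 0 0 1]
T3·…·T1 = [-11/13 -12/13 0; -19/26 5/13 0; 0 0 1]
T4·…·T1 = [1/2 1 0; 1 0 0; 0 0 1]
det M = -1; M⁻¹ = [0 1 0; 1 -1/2 0; 0 0 1]
M⁻¹ · (-4, -4)ᵀ = (-4, -2)ᵀ

p = (-4, -2)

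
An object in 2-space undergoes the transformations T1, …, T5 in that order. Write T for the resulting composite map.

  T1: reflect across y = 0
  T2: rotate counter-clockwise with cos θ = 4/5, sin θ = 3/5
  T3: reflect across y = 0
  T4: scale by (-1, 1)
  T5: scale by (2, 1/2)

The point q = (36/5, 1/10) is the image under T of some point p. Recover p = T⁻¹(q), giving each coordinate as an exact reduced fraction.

p = (-3, -2)

T1 = [1 0 0; 0 -1 0; 0 0 1]
T2·T1 = [4/5 3/5 0; 3/5 -4/5 0; 0 0 1]
T3·…·T1 = [4/5 3/5 0; -3/5 4/5 0; 0 0 1]
T4·…·T1 = [-4/5 -3/5 0; -3/5 4/5 0; 0 0 1]
T5·…·T1 = [-8/5 -6/5 0; -3/10 2/5 0; 0 0 1]
det M = -1; M⁻¹ = [-2/5 -6/5 0; -3/10 8/5 0; 0 0 1]
M⁻¹ · (36/5, 1/10)ᵀ = (-3, -2)ᵀ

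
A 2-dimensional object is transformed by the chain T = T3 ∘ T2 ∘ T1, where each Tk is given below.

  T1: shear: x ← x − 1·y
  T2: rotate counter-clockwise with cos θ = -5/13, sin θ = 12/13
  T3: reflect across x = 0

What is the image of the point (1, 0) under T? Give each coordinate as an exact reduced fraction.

T1 shear: x ← x − 1·y: (1, 0) → (1, 0)
T2 rotate counter-clockwise with cos θ = -5/13, sin θ = 12/13: (1, 0) → (-5/13, 12/13)
T3 reflect across x = 0: (-5/13, 12/13) → (5/13, 12/13)

T(p) = (5/13, 12/13)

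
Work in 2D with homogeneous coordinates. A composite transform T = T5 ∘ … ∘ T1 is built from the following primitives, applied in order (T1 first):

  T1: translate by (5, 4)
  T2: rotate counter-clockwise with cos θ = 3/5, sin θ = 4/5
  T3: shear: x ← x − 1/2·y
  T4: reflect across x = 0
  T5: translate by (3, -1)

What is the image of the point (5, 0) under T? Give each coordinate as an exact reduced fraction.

T1 translate by (5, 4): (5, 0) → (10, 4)
T2 rotate counter-clockwise with cos θ = 3/5, sin θ = 4/5: (10, 4) → (14/5, 52/5)
T3 shear: x ← x − 1/2·y: (14/5, 52/5) → (-12/5, 52/5)
T4 reflect across x = 0: (-12/5, 52/5) → (12/5, 52/5)
T5 translate by (3, -1): (12/5, 52/5) → (27/5, 47/5)

T(p) = (27/5, 47/5)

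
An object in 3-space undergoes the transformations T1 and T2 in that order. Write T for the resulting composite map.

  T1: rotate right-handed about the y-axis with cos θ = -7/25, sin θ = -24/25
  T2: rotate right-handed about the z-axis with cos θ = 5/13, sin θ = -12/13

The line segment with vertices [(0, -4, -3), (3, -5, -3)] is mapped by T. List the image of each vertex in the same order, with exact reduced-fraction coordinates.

T1 rotate right-handed about the y-axis with cos θ = -7/25, sin θ = -24/25: (0, -4, -3) → (72/25, -4, 21/25); (3, -5, -3) → (51/25, -5, 93/25)
T2 rotate right-handed about the z-axis with cos θ = 5/13, sin θ = -12/13: (72/25, -4, 21/25) → (-168/65, -1364/325, 21/25); (51/25, -5, 93/25) → (-249/65, -1237/325, 93/25)

image vertices: (-168/65, -1364/325, 21/25), (-249/65, -1237/325, 93/25)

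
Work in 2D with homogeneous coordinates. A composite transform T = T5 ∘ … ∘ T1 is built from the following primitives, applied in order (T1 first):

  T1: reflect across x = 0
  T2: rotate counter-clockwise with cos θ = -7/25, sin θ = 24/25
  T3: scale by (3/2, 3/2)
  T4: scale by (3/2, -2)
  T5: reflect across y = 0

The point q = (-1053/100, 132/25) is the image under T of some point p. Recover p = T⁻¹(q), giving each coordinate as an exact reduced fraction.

p = (-3, 4)

T1 = [-1 0 0; 0 1 0; 0 0 1]
T2·T1 = [7/25 -24/25 0; -24/25 -7/25 0; 0 0 1]
T3·…·T1 = [21/50 -36/25 0; -36/25 -21/50 0; 0 0 1]
T4·…·T1 = [63/100 -54/25 0; 72/25 21/25 0; 0 0 1]
T5·…·T1 = [63/100 -54/25 0; -72/25 -21/25 0; 0 0 1]
det M = -27/4; M⁻¹ = [28/225 -8/25 0; -32/75 -7/75 0; 0 0 1]
M⁻¹ · (-1053/100, 132/25)ᵀ = (-3, 4)ᵀ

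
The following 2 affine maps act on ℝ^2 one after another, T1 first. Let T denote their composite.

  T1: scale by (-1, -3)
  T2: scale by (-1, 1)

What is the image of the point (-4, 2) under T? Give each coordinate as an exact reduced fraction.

T1 scale by (-1, -3): (-4, 2) → (4, -6)
T2 scale by (-1, 1): (4, -6) → (-4, -6)

T(p) = (-4, -6)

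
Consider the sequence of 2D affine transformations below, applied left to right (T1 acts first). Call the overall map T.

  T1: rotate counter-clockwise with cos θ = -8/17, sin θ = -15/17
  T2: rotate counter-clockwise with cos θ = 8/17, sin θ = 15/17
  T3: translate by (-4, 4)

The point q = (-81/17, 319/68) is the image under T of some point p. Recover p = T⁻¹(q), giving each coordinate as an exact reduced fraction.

T1 = [-8/17 15/17 0; -15/17 -8/17 0; 0 0 1]
T2·T1 = [161/289 240/289 0; -240/289 161/289 0; 0 0 1]
T3·…·T1 = [161/289 240/289 -4; -240/289 161/289 4; 0 0 1]
det M = 1; M⁻¹ = [161/289 -240/289 1604/289; 240/289 161/289 316/289; 0 0 1]
M⁻¹ · (-81/17, 319/68)ᵀ = (-1, -1/4)ᵀ

p = (-1, -1/4)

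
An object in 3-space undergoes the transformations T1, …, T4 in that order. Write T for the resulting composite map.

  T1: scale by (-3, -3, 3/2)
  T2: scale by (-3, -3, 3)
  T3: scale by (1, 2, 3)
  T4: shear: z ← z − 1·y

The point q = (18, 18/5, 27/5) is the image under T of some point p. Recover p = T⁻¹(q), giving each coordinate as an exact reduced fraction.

T1 = [-3 0 0 0; 0 -3 0 0; 0 0 3/2 0; 0 0 0 1]
T2·T1 = [9 0 0 0; 0 9 0 0; 0 0 9/2 0; 0 0 0 1]
T3·…·T1 = [9 0 0 0; 0 18 0 0; 0 0 27/2 0; 0 0 0 1]
T4·…·T1 = [9 0 0 0; 0 18 0 0; 0 -18 27/2 0; 0 0 0 1]
det M = 2187; M⁻¹ = [1/9 0 0 0; 0 1/18 0 0; 0 2/27 2/27 0; 0 0 0 1]
M⁻¹ · (18, 18/5, 27/5)ᵀ = (2, 1/5, 2/3)ᵀ

p = (2, 1/5, 2/3)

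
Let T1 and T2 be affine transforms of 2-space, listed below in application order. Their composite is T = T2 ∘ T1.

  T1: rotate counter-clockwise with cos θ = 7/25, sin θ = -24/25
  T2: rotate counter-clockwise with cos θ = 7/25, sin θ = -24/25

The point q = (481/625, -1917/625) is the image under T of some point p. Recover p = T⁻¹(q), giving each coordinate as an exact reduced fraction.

p = (1, 3)

T1 = [7/25 24/25 0; -24/25 7/25 0; 0 0 1]
T2·T1 = [-527/625 336/625 0; -336/625 -527/625 0; 0 0 1]
det M = 1; M⁻¹ = [-527/625 -336/625 0; 336/625 -527/625 0; 0 0 1]
M⁻¹ · (481/625, -1917/625)ᵀ = (1, 3)ᵀ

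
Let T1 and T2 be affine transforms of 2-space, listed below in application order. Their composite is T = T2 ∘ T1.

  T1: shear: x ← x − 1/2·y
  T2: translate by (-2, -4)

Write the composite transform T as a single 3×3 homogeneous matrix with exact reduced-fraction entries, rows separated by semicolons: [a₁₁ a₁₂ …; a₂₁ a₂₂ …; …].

T = [1 -1/2 -2; 0 1 -4; 0 0 1]

T1 = [1 -1/2 0; 0 1 0; 0 0 1]
T2·T1 = [1 -1/2 -2; 0 1 -4; 0 0 1]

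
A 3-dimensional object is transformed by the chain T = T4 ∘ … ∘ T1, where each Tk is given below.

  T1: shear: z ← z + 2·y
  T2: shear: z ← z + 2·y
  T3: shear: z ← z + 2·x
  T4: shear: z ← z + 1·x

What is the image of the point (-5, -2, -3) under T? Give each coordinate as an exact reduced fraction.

T1 shear: z ← z + 2·y: (-5, -2, -3) → (-5, -2, -7)
T2 shear: z ← z + 2·y: (-5, -2, -7) → (-5, -2, -11)
T3 shear: z ← z + 2·x: (-5, -2, -11) → (-5, -2, -21)
T4 shear: z ← z + 1·x: (-5, -2, -21) → (-5, -2, -26)

T(p) = (-5, -2, -26)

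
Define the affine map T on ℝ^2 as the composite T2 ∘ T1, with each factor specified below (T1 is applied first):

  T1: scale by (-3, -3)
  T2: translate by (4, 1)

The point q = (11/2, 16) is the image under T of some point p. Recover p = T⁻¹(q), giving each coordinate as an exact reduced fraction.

T1 = [-3 0 0; 0 -3 0; 0 0 1]
T2·T1 = [-3 0 4; 0 -3 1; 0 0 1]
det M = 9; M⁻¹ = [-1/3 0 4/3; 0 -1/3 1/3; 0 0 1]
M⁻¹ · (11/2, 16)ᵀ = (-1/2, -5)ᵀ

p = (-1/2, -5)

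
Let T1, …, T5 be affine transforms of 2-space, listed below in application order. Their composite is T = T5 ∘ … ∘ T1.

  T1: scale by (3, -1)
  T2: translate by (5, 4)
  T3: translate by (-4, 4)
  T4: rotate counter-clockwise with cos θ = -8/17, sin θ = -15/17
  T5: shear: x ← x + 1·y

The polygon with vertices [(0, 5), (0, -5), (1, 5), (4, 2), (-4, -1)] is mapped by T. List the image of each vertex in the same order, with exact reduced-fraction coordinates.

image vertices: (-2/17, -39/17), (4, -7), (-71/17, -84/17), (-257/17, -243/17), (316/17, 93/17)

T1 scale by (3, -1): (0, 5) → (0, -5); (0, -5) → (0, 5); (1, 5) → (3, -5); (4, 2) → (12, -2); (-4, -1) → (-12, 1)
T2 translate by (5, 4): (0, -5) → (5, -1); (0, 5) → (5, 9); (3, -5) → (8, -1); (12, -2) → (17, 2); (-12, 1) → (-7, 5)
T3 translate by (-4, 4): (5, -1) → (1, 3); (5, 9) → (1, 13); (8, -1) → (4, 3); (17, 2) → (13, 6); (-7, 5) → (-11, 9)
T4 rotate counter-clockwise with cos θ = -8/17, sin θ = -15/17: (1, 3) → (37/17, -39/17); (1, 13) → (11, -7); (4, 3) → (13/17, -84/17); (13, 6) → (-14/17, -243/17); (-11, 9) → (223/17, 93/17)
T5 shear: x ← x + 1·y: (37/17, -39/17) → (-2/17, -39/17); (11, -7) → (4, -7); (13/17, -84/17) → (-71/17, -84/17); (-14/17, -243/17) → (-257/17, -243/17); (223/17, 93/17) → (316/17, 93/17)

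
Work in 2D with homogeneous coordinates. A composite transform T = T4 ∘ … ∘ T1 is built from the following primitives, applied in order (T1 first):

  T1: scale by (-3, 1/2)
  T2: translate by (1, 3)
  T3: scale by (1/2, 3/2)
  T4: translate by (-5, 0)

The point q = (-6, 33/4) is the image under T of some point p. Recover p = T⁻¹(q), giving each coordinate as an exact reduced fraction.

T1 = [-3 0 0; 0 1/2 0; 0 0 1]
T2·T1 = [-3 0 1; 0 1/2 3; 0 0 1]
T3·…·T1 = [-3/2 0 1/2; 0 3/4 9/2; 0 0 1]
T4·…·T1 = [-3/2 0 -9/2; 0 3/4 9/2; 0 0 1]
det M = -9/8; M⁻¹ = [-2/3 0 -3; 0 4/3 -6; 0 0 1]
M⁻¹ · (-6, 33/4)ᵀ = (1, 5)ᵀ

p = (1, 5)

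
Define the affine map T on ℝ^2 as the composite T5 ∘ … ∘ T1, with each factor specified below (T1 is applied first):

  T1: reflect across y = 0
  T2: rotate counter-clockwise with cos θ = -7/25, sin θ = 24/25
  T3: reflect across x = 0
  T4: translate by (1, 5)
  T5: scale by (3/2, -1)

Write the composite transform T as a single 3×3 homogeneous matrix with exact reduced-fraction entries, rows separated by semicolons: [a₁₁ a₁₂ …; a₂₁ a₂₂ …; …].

T1 = [1 0 0; 0 -1 0; 0 0 1]
T2·T1 = [-7/25 24/25 0; 24/25 7/25 0; 0 0 1]
T3·…·T1 = [7/25 -24/25 0; 24/25 7/25 0; 0 0 1]
T4·…·T1 = [7/25 -24/25 1; 24/25 7/25 5; 0 0 1]
T5·…·T1 = [21/50 -36/25 3/2; -24/25 -7/25 -5; 0 0 1]

T = [21/50 -36/25 3/2; -24/25 -7/25 -5; 0 0 1]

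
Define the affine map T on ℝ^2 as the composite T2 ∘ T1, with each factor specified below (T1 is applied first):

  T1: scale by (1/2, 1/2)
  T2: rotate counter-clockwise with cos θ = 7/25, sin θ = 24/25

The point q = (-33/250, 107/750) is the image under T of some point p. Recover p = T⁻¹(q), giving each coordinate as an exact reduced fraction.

T1 = [1/2 0 0; 0 1/2 0; 0 0 1]
T2·T1 = [7/50 -12/25 0; 12/25 7/50 0; 0 0 1]
det M = 1/4; M⁻¹ = [14/25 48/25 0; -48/25 14/25 0; 0 0 1]
M⁻¹ · (-33/250, 107/750)ᵀ = (1/5, 1/3)ᵀ

p = (1/5, 1/3)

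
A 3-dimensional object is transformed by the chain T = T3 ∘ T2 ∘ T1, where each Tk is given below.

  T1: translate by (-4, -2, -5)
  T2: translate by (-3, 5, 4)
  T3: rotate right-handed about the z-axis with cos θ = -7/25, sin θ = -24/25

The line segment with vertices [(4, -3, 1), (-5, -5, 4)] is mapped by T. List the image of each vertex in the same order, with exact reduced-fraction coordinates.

image vertices: (21/25, 72/25, 0), (36/25, 302/25, 3)

T1 translate by (-4, -2, -5): (4, -3, 1) → (0, -5, -4); (-5, -5, 4) → (-9, -7, -1)
T2 translate by (-3, 5, 4): (0, -5, -4) → (-3, 0, 0); (-9, -7, -1) → (-12, -2, 3)
T3 rotate right-handed about the z-axis with cos θ = -7/25, sin θ = -24/25: (-3, 0, 0) → (21/25, 72/25, 0); (-12, -2, 3) → (36/25, 302/25, 3)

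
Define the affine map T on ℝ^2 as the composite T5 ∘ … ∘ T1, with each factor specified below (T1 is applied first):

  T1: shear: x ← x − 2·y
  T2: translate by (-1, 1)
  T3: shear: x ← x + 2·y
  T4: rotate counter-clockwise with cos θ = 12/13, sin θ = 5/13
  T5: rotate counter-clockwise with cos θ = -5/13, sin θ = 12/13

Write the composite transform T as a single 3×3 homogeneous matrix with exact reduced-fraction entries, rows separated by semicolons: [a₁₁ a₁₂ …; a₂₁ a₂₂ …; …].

T1 = [1 -2 0; 0 1 0; 0 0 1]
T2·T1 = [1 -2 -1; 0 1 1; 0 0 1]
T3·…·T1 = [1 0 1; 0 1 1; 0 0 1]
T4·…·T1 = [12/13 -5/13 7/13; 5/13 12/13 17/13; 0 0 1]
T5·…·T1 = [-120/169 -119/169 -239/169; 119/169 -120/169 -1/169; 0 0 1]

T = [-120/169 -119/169 -239/169; 119/169 -120/169 -1/169; 0 0 1]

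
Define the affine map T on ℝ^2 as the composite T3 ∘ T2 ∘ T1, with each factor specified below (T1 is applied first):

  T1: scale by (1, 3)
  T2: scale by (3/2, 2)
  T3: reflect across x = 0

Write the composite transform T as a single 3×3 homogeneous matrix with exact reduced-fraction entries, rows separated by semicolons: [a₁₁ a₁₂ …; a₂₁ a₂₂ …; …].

T1 = [1 0 0; 0 3 0; 0 0 1]
T2·T1 = [3/2 0 0; 0 6 0; 0 0 1]
T3·…·T1 = [-3/2 0 0; 0 6 0; 0 0 1]

T = [-3/2 0 0; 0 6 0; 0 0 1]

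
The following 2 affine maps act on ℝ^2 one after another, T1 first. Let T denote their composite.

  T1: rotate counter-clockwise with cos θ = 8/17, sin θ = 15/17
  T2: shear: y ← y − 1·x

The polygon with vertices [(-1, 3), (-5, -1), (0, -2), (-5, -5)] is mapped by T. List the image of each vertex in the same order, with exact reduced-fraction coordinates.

T1 rotate counter-clockwise with cos θ = 8/17, sin θ = 15/17: (-1, 3) → (-53/17, 9/17); (-5, -1) → (-25/17, -83/17); (0, -2) → (30/17, -16/17); (-5, -5) → (35/17, -115/17)
T2 shear: y ← y − 1·x: (-53/17, 9/17) → (-53/17, 62/17); (-25/17, -83/17) → (-25/17, -58/17); (30/17, -16/17) → (30/17, -46/17); (35/17, -115/17) → (35/17, -150/17)

image vertices: (-53/17, 62/17), (-25/17, -58/17), (30/17, -46/17), (35/17, -150/17)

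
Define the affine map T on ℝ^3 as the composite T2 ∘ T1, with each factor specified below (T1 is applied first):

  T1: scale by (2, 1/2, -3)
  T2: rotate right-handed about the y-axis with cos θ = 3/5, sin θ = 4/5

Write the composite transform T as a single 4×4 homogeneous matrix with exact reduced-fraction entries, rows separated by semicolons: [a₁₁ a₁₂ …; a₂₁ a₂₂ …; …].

T1 = [2 0 0 0; 0 1/2 0 0; 0 0 -3 0; 0 0 0 1]
T2·T1 = [6/5 0 -12/5 0; 0 1/2 0 0; -8/5 0 -9/5 0; 0 0 0 1]

T = [6/5 0 -12/5 0; 0 1/2 0 0; -8/5 0 -9/5 0; 0 0 0 1]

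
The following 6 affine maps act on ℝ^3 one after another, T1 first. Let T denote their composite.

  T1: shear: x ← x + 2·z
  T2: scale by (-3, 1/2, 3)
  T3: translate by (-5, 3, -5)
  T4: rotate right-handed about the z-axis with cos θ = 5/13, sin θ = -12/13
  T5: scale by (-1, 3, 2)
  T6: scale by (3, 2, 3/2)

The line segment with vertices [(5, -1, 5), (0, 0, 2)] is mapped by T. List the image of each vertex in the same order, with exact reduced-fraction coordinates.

image vertices: (660/13, 3675/13, 30), (147/13, 1314/13, 3)

T1 shear: x ← x + 2·z: (5, -1, 5) → (15, -1, 5); (0, 0, 2) → (4, 0, 2)
T2 scale by (-3, 1/2, 3): (15, -1, 5) → (-45, -1/2, 15); (4, 0, 2) → (-12, 0, 6)
T3 translate by (-5, 3, -5): (-45, -1/2, 15) → (-50, 5/2, 10); (-12, 0, 6) → (-17, 3, 1)
T4 rotate right-handed about the z-axis with cos θ = 5/13, sin θ = -12/13: (-50, 5/2, 10) → (-220/13, 1225/26, 10); (-17, 3, 1) → (-49/13, 219/13, 1)
T5 scale by (-1, 3, 2): (-220/13, 1225/26, 10) → (220/13, 3675/26, 20); (-49/13, 219/13, 1) → (49/13, 657/13, 2)
T6 scale by (3, 2, 3/2): (220/13, 3675/26, 20) → (660/13, 3675/13, 30); (49/13, 657/13, 2) → (147/13, 1314/13, 3)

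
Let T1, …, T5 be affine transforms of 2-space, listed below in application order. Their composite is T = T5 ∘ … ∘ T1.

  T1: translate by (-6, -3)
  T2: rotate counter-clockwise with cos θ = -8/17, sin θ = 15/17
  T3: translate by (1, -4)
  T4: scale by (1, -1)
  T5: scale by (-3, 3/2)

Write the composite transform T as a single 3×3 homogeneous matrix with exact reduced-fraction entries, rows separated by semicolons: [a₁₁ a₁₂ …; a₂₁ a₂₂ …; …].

T1 = [1 0 -6; 0 1 -3; 0 0 1]
T2·T1 = [-8/17 -15/17 93/17; 15/17 -8/17 -66/17; 0 0 1]
T3·…·T1 = [-8/17 -15/17 110/17; 15/17 -8/17 -134/17; 0 0 1]
T4·…·T1 = [-8/17 -15/17 110/17; -15/17 8/17 134/17; 0 0 1]
T5·…·T1 = [24/17 45/17 -330/17; -45/34 12/17 201/17; 0 0 1]

T = [24/17 45/17 -330/17; -45/34 12/17 201/17; 0 0 1]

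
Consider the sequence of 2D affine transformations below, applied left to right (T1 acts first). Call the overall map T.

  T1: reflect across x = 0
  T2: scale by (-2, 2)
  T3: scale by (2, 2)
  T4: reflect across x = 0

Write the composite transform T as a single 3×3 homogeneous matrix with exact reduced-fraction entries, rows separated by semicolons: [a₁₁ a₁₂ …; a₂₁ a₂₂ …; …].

T1 = [-1 0 0; 0 1 0; 0 0 1]
T2·T1 = [2 0 0; 0 2 0; 0 0 1]
T3·…·T1 = [4 0 0; 0 4 0; 0 0 1]
T4·…·T1 = [-4 0 0; 0 4 0; 0 0 1]

T = [-4 0 0; 0 4 0; 0 0 1]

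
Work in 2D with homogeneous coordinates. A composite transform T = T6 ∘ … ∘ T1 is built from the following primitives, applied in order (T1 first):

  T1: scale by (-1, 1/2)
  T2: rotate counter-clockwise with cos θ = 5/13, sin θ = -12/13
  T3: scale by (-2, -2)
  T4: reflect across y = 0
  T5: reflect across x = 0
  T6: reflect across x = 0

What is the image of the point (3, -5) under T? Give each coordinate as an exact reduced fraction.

T1 scale by (-1, 1/2): (3, -5) → (-3, -5/2)
T2 rotate counter-clockwise with cos θ = 5/13, sin θ = -12/13: (-3, -5/2) → (-45/13, 47/26)
T3 scale by (-2, -2): (-45/13, 47/26) → (90/13, -47/13)
T4 reflect across y = 0: (90/13, -47/13) → (90/13, 47/13)
T5 reflect across x = 0: (90/13, 47/13) → (-90/13, 47/13)
T6 reflect across x = 0: (-90/13, 47/13) → (90/13, 47/13)

T(p) = (90/13, 47/13)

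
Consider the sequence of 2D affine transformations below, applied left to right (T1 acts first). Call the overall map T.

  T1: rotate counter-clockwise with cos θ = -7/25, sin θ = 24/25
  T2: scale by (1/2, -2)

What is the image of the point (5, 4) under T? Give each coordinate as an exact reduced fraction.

T(p) = (-131/50, -184/25)

T1 rotate counter-clockwise with cos θ = -7/25, sin θ = 24/25: (5, 4) → (-131/25, 92/25)
T2 scale by (1/2, -2): (-131/25, 92/25) → (-131/50, -184/25)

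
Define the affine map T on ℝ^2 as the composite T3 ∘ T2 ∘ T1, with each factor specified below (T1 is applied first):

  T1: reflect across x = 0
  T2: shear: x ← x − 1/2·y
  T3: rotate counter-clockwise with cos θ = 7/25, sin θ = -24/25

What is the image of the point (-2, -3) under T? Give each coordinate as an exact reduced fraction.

T1 reflect across x = 0: (-2, -3) → (2, -3)
T2 shear: x ← x − 1/2·y: (2, -3) → (7/2, -3)
T3 rotate counter-clockwise with cos θ = 7/25, sin θ = -24/25: (7/2, -3) → (-19/10, -21/5)

T(p) = (-19/10, -21/5)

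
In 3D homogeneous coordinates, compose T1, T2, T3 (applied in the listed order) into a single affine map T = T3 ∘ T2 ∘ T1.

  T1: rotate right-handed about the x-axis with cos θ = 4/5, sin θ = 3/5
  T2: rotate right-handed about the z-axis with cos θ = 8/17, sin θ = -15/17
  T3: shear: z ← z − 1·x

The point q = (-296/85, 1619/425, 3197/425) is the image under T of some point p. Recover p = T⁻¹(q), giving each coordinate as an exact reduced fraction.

T1 = [1 0 0 0; 0 4/5 -3/5 0; 0 3/5 4/5 0; 0 0 0 1]
T2·T1 = [8/17 12/17 -9/17 0; -15/17 32/85 -24/85 0; 0 3/5 4/5 0; 0 0 0 1]
T3·…·T1 = [8/17 12/17 -9/17 0; -15/17 32/85 -24/85 0; -8/17 -9/85 113/85 0; 0 0 0 1]
det M = 1; M⁻¹ = [8/17 -15/17 0 0; 111/85 32/85 3/5 0; 23/85 -24/85 4/5 0; 0 0 0 1]
M⁻¹ · (-296/85, 1619/425, 3197/425)ᵀ = (-5, 7/5, 4)ᵀ

p = (-5, 7/5, 4)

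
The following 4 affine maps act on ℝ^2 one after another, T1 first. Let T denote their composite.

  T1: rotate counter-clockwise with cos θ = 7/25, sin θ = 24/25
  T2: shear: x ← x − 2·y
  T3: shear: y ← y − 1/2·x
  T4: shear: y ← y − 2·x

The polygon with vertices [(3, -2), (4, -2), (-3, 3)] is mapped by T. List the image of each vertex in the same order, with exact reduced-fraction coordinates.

image vertices: (-47/25, 351/50), (-88/25, 302/25), (9/25, -147/50)

T1 rotate counter-clockwise with cos θ = 7/25, sin θ = 24/25: (3, -2) → (69/25, 58/25); (4, -2) → (76/25, 82/25); (-3, 3) → (-93/25, -51/25)
T2 shear: x ← x − 2·y: (69/25, 58/25) → (-47/25, 58/25); (76/25, 82/25) → (-88/25, 82/25); (-93/25, -51/25) → (9/25, -51/25)
T3 shear: y ← y − 1/2·x: (-47/25, 58/25) → (-47/25, 163/50); (-88/25, 82/25) → (-88/25, 126/25); (9/25, -51/25) → (9/25, -111/50)
T4 shear: y ← y − 2·x: (-47/25, 163/50) → (-47/25, 351/50); (-88/25, 126/25) → (-88/25, 302/25); (9/25, -111/50) → (9/25, -147/50)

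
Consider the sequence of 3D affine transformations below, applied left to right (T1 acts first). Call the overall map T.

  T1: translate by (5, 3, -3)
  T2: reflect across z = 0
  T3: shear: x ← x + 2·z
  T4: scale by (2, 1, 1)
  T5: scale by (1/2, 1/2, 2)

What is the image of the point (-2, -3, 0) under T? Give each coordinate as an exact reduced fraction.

T1 translate by (5, 3, -3): (-2, -3, 0) → (3, 0, -3)
T2 reflect across z = 0: (3, 0, -3) → (3, 0, 3)
T3 shear: x ← x + 2·z: (3, 0, 3) → (9, 0, 3)
T4 scale by (2, 1, 1): (9, 0, 3) → (18, 0, 3)
T5 scale by (1/2, 1/2, 2): (18, 0, 3) → (9, 0, 6)

T(p) = (9, 0, 6)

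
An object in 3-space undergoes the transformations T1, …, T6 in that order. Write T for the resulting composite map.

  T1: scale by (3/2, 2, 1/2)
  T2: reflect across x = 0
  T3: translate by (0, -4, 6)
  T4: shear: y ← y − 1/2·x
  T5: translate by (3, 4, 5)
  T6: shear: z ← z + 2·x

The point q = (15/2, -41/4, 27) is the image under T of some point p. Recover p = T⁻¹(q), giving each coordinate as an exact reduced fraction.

T1 = [3/2 0 0 0; 0 2 0 0; 0 0 1/2 0; 0 0 0 1]
T2·T1 = [-3/2 0 0 0; 0 2 0 0; 0 0 1/2 0; 0 0 0 1]
T3·…·T1 = [-3/2 0 0 0; 0 2 0 -4; 0 0 1/2 6; 0 0 0 1]
T4·…·T1 = [-3/2 0 0 0; 3/4 2 0 -4; 0 0 1/2 6; 0 0 0 1]
T5·…·T1 = [-3/2 0 0 3; 3/4 2 0 0; 0 0 1/2 11; 0 0 0 1]
T6·…·T1 = [-3/2 0 0 3; 3/4 2 0 0; -3 0 1/2 17; 0 0 0 1]
det M = -3/2; M⁻¹ = [-2/3 0 0 2; 1/4 1/2 0 -3/4; -4 0 2 -22; 0 0 0 1]
M⁻¹ · (15/2, -41/4, 27)ᵀ = (-3, -4, 2)ᵀ

p = (-3, -4, 2)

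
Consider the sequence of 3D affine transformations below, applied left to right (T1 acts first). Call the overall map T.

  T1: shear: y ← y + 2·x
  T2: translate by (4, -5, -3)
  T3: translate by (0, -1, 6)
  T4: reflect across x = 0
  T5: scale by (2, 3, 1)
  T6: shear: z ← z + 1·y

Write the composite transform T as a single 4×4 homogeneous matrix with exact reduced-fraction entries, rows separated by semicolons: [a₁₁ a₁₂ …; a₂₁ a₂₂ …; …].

T = [-2 0 0 -8; 6 3 0 -18; 6 3 1 -15; 0 0 0 1]

T1 = [1 0 0 0; 2 1 0 0; 0 0 1 0; 0 0 0 1]
T2·T1 = [1 0 0 4; 2 1 0 -5; 0 0 1 -3; 0 0 0 1]
T3·…·T1 = [1 0 0 4; 2 1 0 -6; 0 0 1 3; 0 0 0 1]
T4·…·T1 = [-1 0 0 -4; 2 1 0 -6; 0 0 1 3; 0 0 0 1]
T5·…·T1 = [-2 0 0 -8; 6 3 0 -18; 0 0 1 3; 0 0 0 1]
T6·…·T1 = [-2 0 0 -8; 6 3 0 -18; 6 3 1 -15; 0 0 0 1]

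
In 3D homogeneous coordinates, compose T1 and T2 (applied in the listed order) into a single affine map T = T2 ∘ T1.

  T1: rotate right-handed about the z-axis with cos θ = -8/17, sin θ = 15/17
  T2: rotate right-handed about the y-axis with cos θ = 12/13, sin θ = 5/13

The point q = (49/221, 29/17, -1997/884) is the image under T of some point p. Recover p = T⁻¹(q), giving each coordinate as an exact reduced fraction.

p = (1, -7/4, -2)

T1 = [-8/17 -15/17 0 0; 15/17 -8/17 0 0; 0 0 1 0; 0 0 0 1]
T2·T1 = [-96/221 -180/221 5/13 0; 15/17 -8/17 0 0; 40/221 75/221 12/13 0; 0 0 0 1]
det M = 1; M⁻¹ = [-96/221 15/17 40/221 0; -180/221 -8/17 75/221 0; 5/13 0 12/13 0; 0 0 0 1]
M⁻¹ · (49/221, 29/17, -1997/884)ᵀ = (1, -7/4, -2)ᵀ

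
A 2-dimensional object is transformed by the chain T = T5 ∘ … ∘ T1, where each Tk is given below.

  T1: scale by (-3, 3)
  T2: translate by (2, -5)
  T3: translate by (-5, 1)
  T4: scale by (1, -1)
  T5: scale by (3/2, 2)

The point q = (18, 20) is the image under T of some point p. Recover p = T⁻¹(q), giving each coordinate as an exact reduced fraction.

p = (-5, -2)

T1 = [-3 0 0; 0 3 0; 0 0 1]
T2·T1 = [-3 0 2; 0 3 -5; 0 0 1]
T3·…·T1 = [-3 0 -3; 0 3 -4; 0 0 1]
T4·…·T1 = [-3 0 -3; 0 -3 4; 0 0 1]
T5·…·T1 = [-9/2 0 -9/2; 0 -6 8; 0 0 1]
det M = 27; M⁻¹ = [-2/9 0 -1; 0 -1/6 4/3; 0 0 1]
M⁻¹ · (18, 20)ᵀ = (-5, -2)ᵀ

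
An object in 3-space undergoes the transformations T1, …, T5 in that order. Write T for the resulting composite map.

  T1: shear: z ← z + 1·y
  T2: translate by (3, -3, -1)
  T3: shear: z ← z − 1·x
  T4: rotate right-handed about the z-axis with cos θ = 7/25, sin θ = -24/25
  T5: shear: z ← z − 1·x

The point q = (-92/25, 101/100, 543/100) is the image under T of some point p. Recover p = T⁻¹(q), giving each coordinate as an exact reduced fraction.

T1 = [1 0 0 0; 0 1 0 0; 0 1 1 0; 0 0 0 1]
T2·T1 = [1 0 0 3; 0 1 0 -3; 0 1 1 -1; 0 0 0 1]
T3·…·T1 = [1 0 0 3; 0 1 0 -3; -1 1 1 -4; 0 0 0 1]
T4·…·T1 = [7/25 24/25 0 -51/25; -24/25 7/25 0 -93/25; -1 1 1 -4; 0 0 0 1]
T5·…·T1 = [7/25 24/25 0 -51/25; -24/25 7/25 0 -93/25; -32/25 1/25 1 -49/25; 0 0 0 1]
det M = 1; M⁻¹ = [7/25 -24/25 0 -3; 24/25 7/25 0 3; 8/25 -31/25 1 -2; 0 0 0 1]
M⁻¹ · (-92/25, 101/100, 543/100)ᵀ = (-5, -1/4, 1)ᵀ

p = (-5, -1/4, 1)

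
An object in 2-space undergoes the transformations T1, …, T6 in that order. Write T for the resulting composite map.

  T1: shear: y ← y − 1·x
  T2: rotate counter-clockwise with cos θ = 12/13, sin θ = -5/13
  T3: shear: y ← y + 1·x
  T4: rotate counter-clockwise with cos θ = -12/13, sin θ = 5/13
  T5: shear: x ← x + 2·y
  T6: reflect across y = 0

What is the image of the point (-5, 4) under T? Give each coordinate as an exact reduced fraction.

T(p) = (-3392/169, 1491/169)

T1 shear: y ← y − 1·x: (-5, 4) → (-5, 9)
T2 rotate counter-clockwise with cos θ = 12/13, sin θ = -5/13: (-5, 9) → (-15/13, 133/13)
T3 shear: y ← y + 1·x: (-15/13, 133/13) → (-15/13, 118/13)
T4 rotate counter-clockwise with cos θ = -12/13, sin θ = 5/13: (-15/13, 118/13) → (-410/169, -1491/169)
T5 shear: x ← x + 2·y: (-410/169, -1491/169) → (-3392/169, -1491/169)
T6 reflect across y = 0: (-3392/169, -1491/169) → (-3392/169, 1491/169)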